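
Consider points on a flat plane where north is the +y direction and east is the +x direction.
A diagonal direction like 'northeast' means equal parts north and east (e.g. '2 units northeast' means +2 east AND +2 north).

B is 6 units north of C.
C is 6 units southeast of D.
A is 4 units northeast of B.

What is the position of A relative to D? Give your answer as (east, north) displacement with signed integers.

Answer: A is at (east=10, north=4) relative to D.

Derivation:
Place D at the origin (east=0, north=0).
  C is 6 units southeast of D: delta (east=+6, north=-6); C at (east=6, north=-6).
  B is 6 units north of C: delta (east=+0, north=+6); B at (east=6, north=0).
  A is 4 units northeast of B: delta (east=+4, north=+4); A at (east=10, north=4).
Therefore A relative to D: (east=10, north=4).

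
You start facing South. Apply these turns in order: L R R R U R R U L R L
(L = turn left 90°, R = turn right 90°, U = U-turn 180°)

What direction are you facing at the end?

Start: South
  L (left (90° counter-clockwise)) -> East
  R (right (90° clockwise)) -> South
  R (right (90° clockwise)) -> West
  R (right (90° clockwise)) -> North
  U (U-turn (180°)) -> South
  R (right (90° clockwise)) -> West
  R (right (90° clockwise)) -> North
  U (U-turn (180°)) -> South
  L (left (90° counter-clockwise)) -> East
  R (right (90° clockwise)) -> South
  L (left (90° counter-clockwise)) -> East
Final: East

Answer: Final heading: East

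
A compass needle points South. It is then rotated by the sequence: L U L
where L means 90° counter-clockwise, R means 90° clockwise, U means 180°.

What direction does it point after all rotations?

Answer: Final heading: South

Derivation:
Start: South
  L (left (90° counter-clockwise)) -> East
  U (U-turn (180°)) -> West
  L (left (90° counter-clockwise)) -> South
Final: South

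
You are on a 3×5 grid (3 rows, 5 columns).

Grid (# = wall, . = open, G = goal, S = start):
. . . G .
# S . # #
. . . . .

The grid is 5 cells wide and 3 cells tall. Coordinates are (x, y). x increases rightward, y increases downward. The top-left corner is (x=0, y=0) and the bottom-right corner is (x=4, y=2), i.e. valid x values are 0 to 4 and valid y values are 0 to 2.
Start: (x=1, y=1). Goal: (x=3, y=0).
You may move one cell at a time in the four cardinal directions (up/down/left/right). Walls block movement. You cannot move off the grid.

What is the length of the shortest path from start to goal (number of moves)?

BFS from (x=1, y=1) until reaching (x=3, y=0):
  Distance 0: (x=1, y=1)
  Distance 1: (x=1, y=0), (x=2, y=1), (x=1, y=2)
  Distance 2: (x=0, y=0), (x=2, y=0), (x=0, y=2), (x=2, y=2)
  Distance 3: (x=3, y=0), (x=3, y=2)  <- goal reached here
One shortest path (3 moves): (x=1, y=1) -> (x=2, y=1) -> (x=2, y=0) -> (x=3, y=0)

Answer: Shortest path length: 3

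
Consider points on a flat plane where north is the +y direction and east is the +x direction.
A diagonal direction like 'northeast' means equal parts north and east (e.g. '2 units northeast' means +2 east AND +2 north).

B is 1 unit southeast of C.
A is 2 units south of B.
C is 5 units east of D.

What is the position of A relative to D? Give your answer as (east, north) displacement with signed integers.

Answer: A is at (east=6, north=-3) relative to D.

Derivation:
Place D at the origin (east=0, north=0).
  C is 5 units east of D: delta (east=+5, north=+0); C at (east=5, north=0).
  B is 1 unit southeast of C: delta (east=+1, north=-1); B at (east=6, north=-1).
  A is 2 units south of B: delta (east=+0, north=-2); A at (east=6, north=-3).
Therefore A relative to D: (east=6, north=-3).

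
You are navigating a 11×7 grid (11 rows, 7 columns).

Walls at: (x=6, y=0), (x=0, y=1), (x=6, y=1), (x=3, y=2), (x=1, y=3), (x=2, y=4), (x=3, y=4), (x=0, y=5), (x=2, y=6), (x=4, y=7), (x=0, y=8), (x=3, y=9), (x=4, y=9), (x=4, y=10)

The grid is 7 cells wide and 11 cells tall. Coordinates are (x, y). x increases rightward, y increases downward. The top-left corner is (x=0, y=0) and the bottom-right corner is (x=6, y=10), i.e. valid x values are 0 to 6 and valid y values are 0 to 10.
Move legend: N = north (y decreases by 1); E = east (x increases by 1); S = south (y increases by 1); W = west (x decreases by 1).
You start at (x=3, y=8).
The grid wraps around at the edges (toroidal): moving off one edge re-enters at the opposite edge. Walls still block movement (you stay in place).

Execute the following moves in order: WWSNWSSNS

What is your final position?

Answer: Final position: (x=1, y=10)

Derivation:
Start: (x=3, y=8)
  W (west): (x=3, y=8) -> (x=2, y=8)
  W (west): (x=2, y=8) -> (x=1, y=8)
  S (south): (x=1, y=8) -> (x=1, y=9)
  N (north): (x=1, y=9) -> (x=1, y=8)
  W (west): blocked, stay at (x=1, y=8)
  S (south): (x=1, y=8) -> (x=1, y=9)
  S (south): (x=1, y=9) -> (x=1, y=10)
  N (north): (x=1, y=10) -> (x=1, y=9)
  S (south): (x=1, y=9) -> (x=1, y=10)
Final: (x=1, y=10)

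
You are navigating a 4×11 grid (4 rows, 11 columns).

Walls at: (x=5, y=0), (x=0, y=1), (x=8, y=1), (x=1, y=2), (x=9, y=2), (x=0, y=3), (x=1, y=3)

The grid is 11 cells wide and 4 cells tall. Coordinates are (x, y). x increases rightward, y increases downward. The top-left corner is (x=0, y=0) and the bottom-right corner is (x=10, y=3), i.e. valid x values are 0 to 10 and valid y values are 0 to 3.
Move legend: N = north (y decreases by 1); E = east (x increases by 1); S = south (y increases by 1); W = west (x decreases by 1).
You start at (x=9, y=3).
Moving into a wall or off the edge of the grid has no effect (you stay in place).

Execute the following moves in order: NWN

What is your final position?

Start: (x=9, y=3)
  N (north): blocked, stay at (x=9, y=3)
  W (west): (x=9, y=3) -> (x=8, y=3)
  N (north): (x=8, y=3) -> (x=8, y=2)
Final: (x=8, y=2)

Answer: Final position: (x=8, y=2)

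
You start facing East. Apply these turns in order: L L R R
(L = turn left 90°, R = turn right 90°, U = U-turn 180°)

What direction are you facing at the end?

Start: East
  L (left (90° counter-clockwise)) -> North
  L (left (90° counter-clockwise)) -> West
  R (right (90° clockwise)) -> North
  R (right (90° clockwise)) -> East
Final: East

Answer: Final heading: East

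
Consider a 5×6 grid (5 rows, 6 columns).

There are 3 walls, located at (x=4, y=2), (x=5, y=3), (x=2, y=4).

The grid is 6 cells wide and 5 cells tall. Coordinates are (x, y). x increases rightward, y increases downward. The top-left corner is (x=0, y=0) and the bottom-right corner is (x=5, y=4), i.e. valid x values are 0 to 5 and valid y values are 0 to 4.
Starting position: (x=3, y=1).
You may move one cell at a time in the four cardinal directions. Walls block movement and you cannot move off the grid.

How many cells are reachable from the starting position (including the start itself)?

BFS flood-fill from (x=3, y=1):
  Distance 0: (x=3, y=1)
  Distance 1: (x=3, y=0), (x=2, y=1), (x=4, y=1), (x=3, y=2)
  Distance 2: (x=2, y=0), (x=4, y=0), (x=1, y=1), (x=5, y=1), (x=2, y=2), (x=3, y=3)
  Distance 3: (x=1, y=0), (x=5, y=0), (x=0, y=1), (x=1, y=2), (x=5, y=2), (x=2, y=3), (x=4, y=3), (x=3, y=4)
  Distance 4: (x=0, y=0), (x=0, y=2), (x=1, y=3), (x=4, y=4)
  Distance 5: (x=0, y=3), (x=1, y=4), (x=5, y=4)
  Distance 6: (x=0, y=4)
Total reachable: 27 (grid has 27 open cells total)

Answer: Reachable cells: 27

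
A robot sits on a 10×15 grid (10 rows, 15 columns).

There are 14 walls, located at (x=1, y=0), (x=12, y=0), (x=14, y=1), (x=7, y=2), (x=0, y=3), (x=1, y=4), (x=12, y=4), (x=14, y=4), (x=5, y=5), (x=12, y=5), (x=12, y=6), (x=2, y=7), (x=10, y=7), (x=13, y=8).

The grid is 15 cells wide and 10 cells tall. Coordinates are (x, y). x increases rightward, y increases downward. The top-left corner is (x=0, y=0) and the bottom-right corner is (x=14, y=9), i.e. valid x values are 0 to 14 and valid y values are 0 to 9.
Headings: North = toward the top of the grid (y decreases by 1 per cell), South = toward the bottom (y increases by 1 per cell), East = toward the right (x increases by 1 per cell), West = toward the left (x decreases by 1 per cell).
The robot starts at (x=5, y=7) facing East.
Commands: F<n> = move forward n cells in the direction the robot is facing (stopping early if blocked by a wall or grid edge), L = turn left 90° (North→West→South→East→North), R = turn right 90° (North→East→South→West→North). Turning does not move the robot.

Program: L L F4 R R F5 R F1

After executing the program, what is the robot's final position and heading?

Answer: Final position: (x=8, y=8), facing South

Derivation:
Start: (x=5, y=7), facing East
  L: turn left, now facing North
  L: turn left, now facing West
  F4: move forward 2/4 (blocked), now at (x=3, y=7)
  R: turn right, now facing North
  R: turn right, now facing East
  F5: move forward 5, now at (x=8, y=7)
  R: turn right, now facing South
  F1: move forward 1, now at (x=8, y=8)
Final: (x=8, y=8), facing South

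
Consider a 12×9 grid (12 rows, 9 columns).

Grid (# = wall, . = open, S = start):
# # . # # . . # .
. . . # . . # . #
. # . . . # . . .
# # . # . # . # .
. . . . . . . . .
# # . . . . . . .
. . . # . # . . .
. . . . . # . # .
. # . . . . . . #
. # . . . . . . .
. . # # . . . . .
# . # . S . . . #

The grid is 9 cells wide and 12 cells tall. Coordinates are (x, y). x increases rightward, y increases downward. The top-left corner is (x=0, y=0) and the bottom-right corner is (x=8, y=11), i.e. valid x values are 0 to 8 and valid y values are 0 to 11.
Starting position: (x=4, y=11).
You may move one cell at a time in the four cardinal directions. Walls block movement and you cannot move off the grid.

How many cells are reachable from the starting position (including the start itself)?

BFS flood-fill from (x=4, y=11):
  Distance 0: (x=4, y=11)
  Distance 1: (x=4, y=10), (x=3, y=11), (x=5, y=11)
  Distance 2: (x=4, y=9), (x=5, y=10), (x=6, y=11)
  Distance 3: (x=4, y=8), (x=3, y=9), (x=5, y=9), (x=6, y=10), (x=7, y=11)
  Distance 4: (x=4, y=7), (x=3, y=8), (x=5, y=8), (x=2, y=9), (x=6, y=9), (x=7, y=10)
  Distance 5: (x=4, y=6), (x=3, y=7), (x=2, y=8), (x=6, y=8), (x=7, y=9), (x=8, y=10)
  Distance 6: (x=4, y=5), (x=2, y=7), (x=6, y=7), (x=7, y=8), (x=8, y=9)
  Distance 7: (x=4, y=4), (x=3, y=5), (x=5, y=5), (x=2, y=6), (x=6, y=6), (x=1, y=7)
  Distance 8: (x=4, y=3), (x=3, y=4), (x=5, y=4), (x=2, y=5), (x=6, y=5), (x=1, y=6), (x=7, y=6), (x=0, y=7)
  Distance 9: (x=4, y=2), (x=2, y=4), (x=6, y=4), (x=7, y=5), (x=0, y=6), (x=8, y=6), (x=0, y=8)
  Distance 10: (x=4, y=1), (x=3, y=2), (x=2, y=3), (x=6, y=3), (x=1, y=4), (x=7, y=4), (x=8, y=5), (x=8, y=7), (x=0, y=9)
  Distance 11: (x=5, y=1), (x=2, y=2), (x=6, y=2), (x=0, y=4), (x=8, y=4), (x=0, y=10)
  Distance 12: (x=5, y=0), (x=2, y=1), (x=7, y=2), (x=8, y=3), (x=1, y=10)
  Distance 13: (x=2, y=0), (x=6, y=0), (x=1, y=1), (x=7, y=1), (x=8, y=2), (x=1, y=11)
  Distance 14: (x=0, y=1)
  Distance 15: (x=0, y=2)
Total reachable: 78 (grid has 79 open cells total)

Answer: Reachable cells: 78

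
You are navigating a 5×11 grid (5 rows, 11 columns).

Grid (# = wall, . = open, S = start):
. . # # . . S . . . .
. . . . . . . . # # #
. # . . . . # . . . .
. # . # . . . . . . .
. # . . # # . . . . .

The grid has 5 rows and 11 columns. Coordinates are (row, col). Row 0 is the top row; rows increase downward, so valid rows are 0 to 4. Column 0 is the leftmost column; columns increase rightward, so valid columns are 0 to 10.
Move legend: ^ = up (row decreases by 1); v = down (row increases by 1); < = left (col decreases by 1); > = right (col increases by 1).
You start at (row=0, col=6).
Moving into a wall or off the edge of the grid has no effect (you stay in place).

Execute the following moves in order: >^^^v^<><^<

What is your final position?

Answer: Final position: (row=0, col=5)

Derivation:
Start: (row=0, col=6)
  > (right): (row=0, col=6) -> (row=0, col=7)
  [×3]^ (up): blocked, stay at (row=0, col=7)
  v (down): (row=0, col=7) -> (row=1, col=7)
  ^ (up): (row=1, col=7) -> (row=0, col=7)
  < (left): (row=0, col=7) -> (row=0, col=6)
  > (right): (row=0, col=6) -> (row=0, col=7)
  < (left): (row=0, col=7) -> (row=0, col=6)
  ^ (up): blocked, stay at (row=0, col=6)
  < (left): (row=0, col=6) -> (row=0, col=5)
Final: (row=0, col=5)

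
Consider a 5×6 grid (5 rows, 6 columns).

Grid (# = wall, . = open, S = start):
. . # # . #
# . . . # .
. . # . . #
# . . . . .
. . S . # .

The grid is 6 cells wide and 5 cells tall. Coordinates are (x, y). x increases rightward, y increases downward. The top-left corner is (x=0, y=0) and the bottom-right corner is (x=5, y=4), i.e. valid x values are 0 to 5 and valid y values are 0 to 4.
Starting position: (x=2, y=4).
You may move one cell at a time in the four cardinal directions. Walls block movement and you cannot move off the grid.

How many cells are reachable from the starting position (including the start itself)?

Answer: Reachable cells: 19

Derivation:
BFS flood-fill from (x=2, y=4):
  Distance 0: (x=2, y=4)
  Distance 1: (x=2, y=3), (x=1, y=4), (x=3, y=4)
  Distance 2: (x=1, y=3), (x=3, y=3), (x=0, y=4)
  Distance 3: (x=1, y=2), (x=3, y=2), (x=4, y=3)
  Distance 4: (x=1, y=1), (x=3, y=1), (x=0, y=2), (x=4, y=2), (x=5, y=3)
  Distance 5: (x=1, y=0), (x=2, y=1), (x=5, y=4)
  Distance 6: (x=0, y=0)
Total reachable: 19 (grid has 21 open cells total)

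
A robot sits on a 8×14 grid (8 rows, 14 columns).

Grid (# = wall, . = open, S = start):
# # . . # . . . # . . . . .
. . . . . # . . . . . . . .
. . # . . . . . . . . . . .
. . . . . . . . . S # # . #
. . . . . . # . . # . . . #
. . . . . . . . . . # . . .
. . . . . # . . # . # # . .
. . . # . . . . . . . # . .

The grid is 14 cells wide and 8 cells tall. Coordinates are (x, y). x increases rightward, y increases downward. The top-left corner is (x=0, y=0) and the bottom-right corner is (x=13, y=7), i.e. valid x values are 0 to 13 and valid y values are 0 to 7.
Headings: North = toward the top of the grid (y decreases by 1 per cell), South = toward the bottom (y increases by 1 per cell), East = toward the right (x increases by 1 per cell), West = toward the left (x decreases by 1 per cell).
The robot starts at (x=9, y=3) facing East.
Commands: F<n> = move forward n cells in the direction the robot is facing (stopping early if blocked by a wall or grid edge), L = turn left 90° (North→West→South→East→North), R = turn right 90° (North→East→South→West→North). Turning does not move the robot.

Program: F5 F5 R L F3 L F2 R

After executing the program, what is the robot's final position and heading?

Answer: Final position: (x=9, y=1), facing East

Derivation:
Start: (x=9, y=3), facing East
  F5: move forward 0/5 (blocked), now at (x=9, y=3)
  F5: move forward 0/5 (blocked), now at (x=9, y=3)
  R: turn right, now facing South
  L: turn left, now facing East
  F3: move forward 0/3 (blocked), now at (x=9, y=3)
  L: turn left, now facing North
  F2: move forward 2, now at (x=9, y=1)
  R: turn right, now facing East
Final: (x=9, y=1), facing East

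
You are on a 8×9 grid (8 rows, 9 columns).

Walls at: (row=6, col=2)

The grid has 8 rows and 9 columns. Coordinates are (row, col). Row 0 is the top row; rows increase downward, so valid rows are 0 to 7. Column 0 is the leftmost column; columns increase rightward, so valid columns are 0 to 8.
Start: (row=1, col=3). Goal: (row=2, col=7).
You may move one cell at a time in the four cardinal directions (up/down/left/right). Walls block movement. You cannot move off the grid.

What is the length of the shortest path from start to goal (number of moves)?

Answer: Shortest path length: 5

Derivation:
BFS from (row=1, col=3) until reaching (row=2, col=7):
  Distance 0: (row=1, col=3)
  Distance 1: (row=0, col=3), (row=1, col=2), (row=1, col=4), (row=2, col=3)
  Distance 2: (row=0, col=2), (row=0, col=4), (row=1, col=1), (row=1, col=5), (row=2, col=2), (row=2, col=4), (row=3, col=3)
  Distance 3: (row=0, col=1), (row=0, col=5), (row=1, col=0), (row=1, col=6), (row=2, col=1), (row=2, col=5), (row=3, col=2), (row=3, col=4), (row=4, col=3)
  Distance 4: (row=0, col=0), (row=0, col=6), (row=1, col=7), (row=2, col=0), (row=2, col=6), (row=3, col=1), (row=3, col=5), (row=4, col=2), (row=4, col=4), (row=5, col=3)
  Distance 5: (row=0, col=7), (row=1, col=8), (row=2, col=7), (row=3, col=0), (row=3, col=6), (row=4, col=1), (row=4, col=5), (row=5, col=2), (row=5, col=4), (row=6, col=3)  <- goal reached here
One shortest path (5 moves): (row=1, col=3) -> (row=1, col=4) -> (row=1, col=5) -> (row=1, col=6) -> (row=1, col=7) -> (row=2, col=7)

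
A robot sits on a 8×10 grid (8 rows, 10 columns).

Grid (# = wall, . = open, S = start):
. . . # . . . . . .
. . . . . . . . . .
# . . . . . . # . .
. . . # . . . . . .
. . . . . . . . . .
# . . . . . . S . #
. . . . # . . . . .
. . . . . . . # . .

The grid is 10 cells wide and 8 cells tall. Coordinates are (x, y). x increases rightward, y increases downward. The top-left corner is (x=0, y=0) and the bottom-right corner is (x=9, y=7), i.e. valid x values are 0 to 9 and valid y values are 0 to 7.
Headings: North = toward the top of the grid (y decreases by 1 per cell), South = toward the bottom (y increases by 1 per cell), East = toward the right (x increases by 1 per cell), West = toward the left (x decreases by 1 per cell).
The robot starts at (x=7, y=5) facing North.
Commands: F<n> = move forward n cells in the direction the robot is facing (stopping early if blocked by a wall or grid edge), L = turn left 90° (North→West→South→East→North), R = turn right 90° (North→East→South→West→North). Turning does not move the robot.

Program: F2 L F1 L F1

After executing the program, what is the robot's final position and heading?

Start: (x=7, y=5), facing North
  F2: move forward 2, now at (x=7, y=3)
  L: turn left, now facing West
  F1: move forward 1, now at (x=6, y=3)
  L: turn left, now facing South
  F1: move forward 1, now at (x=6, y=4)
Final: (x=6, y=4), facing South

Answer: Final position: (x=6, y=4), facing South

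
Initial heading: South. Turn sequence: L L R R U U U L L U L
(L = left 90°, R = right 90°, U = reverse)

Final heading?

Answer: Final heading: West

Derivation:
Start: South
  L (left (90° counter-clockwise)) -> East
  L (left (90° counter-clockwise)) -> North
  R (right (90° clockwise)) -> East
  R (right (90° clockwise)) -> South
  U (U-turn (180°)) -> North
  U (U-turn (180°)) -> South
  U (U-turn (180°)) -> North
  L (left (90° counter-clockwise)) -> West
  L (left (90° counter-clockwise)) -> South
  U (U-turn (180°)) -> North
  L (left (90° counter-clockwise)) -> West
Final: West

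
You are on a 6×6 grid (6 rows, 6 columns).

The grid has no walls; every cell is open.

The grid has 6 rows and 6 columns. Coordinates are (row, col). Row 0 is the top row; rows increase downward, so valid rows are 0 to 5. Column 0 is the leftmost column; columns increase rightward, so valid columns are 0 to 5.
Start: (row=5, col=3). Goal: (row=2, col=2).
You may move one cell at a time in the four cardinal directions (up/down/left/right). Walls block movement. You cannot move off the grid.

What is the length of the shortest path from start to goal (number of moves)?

BFS from (row=5, col=3) until reaching (row=2, col=2):
  Distance 0: (row=5, col=3)
  Distance 1: (row=4, col=3), (row=5, col=2), (row=5, col=4)
  Distance 2: (row=3, col=3), (row=4, col=2), (row=4, col=4), (row=5, col=1), (row=5, col=5)
  Distance 3: (row=2, col=3), (row=3, col=2), (row=3, col=4), (row=4, col=1), (row=4, col=5), (row=5, col=0)
  Distance 4: (row=1, col=3), (row=2, col=2), (row=2, col=4), (row=3, col=1), (row=3, col=5), (row=4, col=0)  <- goal reached here
One shortest path (4 moves): (row=5, col=3) -> (row=5, col=2) -> (row=4, col=2) -> (row=3, col=2) -> (row=2, col=2)

Answer: Shortest path length: 4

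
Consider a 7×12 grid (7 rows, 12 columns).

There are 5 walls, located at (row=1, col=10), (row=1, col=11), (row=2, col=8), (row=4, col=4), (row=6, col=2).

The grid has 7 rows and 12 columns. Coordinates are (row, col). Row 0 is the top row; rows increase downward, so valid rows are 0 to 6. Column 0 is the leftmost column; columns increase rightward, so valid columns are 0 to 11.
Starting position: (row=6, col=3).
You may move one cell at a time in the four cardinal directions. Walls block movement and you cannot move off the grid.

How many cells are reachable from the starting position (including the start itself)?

Answer: Reachable cells: 79

Derivation:
BFS flood-fill from (row=6, col=3):
  Distance 0: (row=6, col=3)
  Distance 1: (row=5, col=3), (row=6, col=4)
  Distance 2: (row=4, col=3), (row=5, col=2), (row=5, col=4), (row=6, col=5)
  Distance 3: (row=3, col=3), (row=4, col=2), (row=5, col=1), (row=5, col=5), (row=6, col=6)
  Distance 4: (row=2, col=3), (row=3, col=2), (row=3, col=4), (row=4, col=1), (row=4, col=5), (row=5, col=0), (row=5, col=6), (row=6, col=1), (row=6, col=7)
  Distance 5: (row=1, col=3), (row=2, col=2), (row=2, col=4), (row=3, col=1), (row=3, col=5), (row=4, col=0), (row=4, col=6), (row=5, col=7), (row=6, col=0), (row=6, col=8)
  Distance 6: (row=0, col=3), (row=1, col=2), (row=1, col=4), (row=2, col=1), (row=2, col=5), (row=3, col=0), (row=3, col=6), (row=4, col=7), (row=5, col=8), (row=6, col=9)
  Distance 7: (row=0, col=2), (row=0, col=4), (row=1, col=1), (row=1, col=5), (row=2, col=0), (row=2, col=6), (row=3, col=7), (row=4, col=8), (row=5, col=9), (row=6, col=10)
  Distance 8: (row=0, col=1), (row=0, col=5), (row=1, col=0), (row=1, col=6), (row=2, col=7), (row=3, col=8), (row=4, col=9), (row=5, col=10), (row=6, col=11)
  Distance 9: (row=0, col=0), (row=0, col=6), (row=1, col=7), (row=3, col=9), (row=4, col=10), (row=5, col=11)
  Distance 10: (row=0, col=7), (row=1, col=8), (row=2, col=9), (row=3, col=10), (row=4, col=11)
  Distance 11: (row=0, col=8), (row=1, col=9), (row=2, col=10), (row=3, col=11)
  Distance 12: (row=0, col=9), (row=2, col=11)
  Distance 13: (row=0, col=10)
  Distance 14: (row=0, col=11)
Total reachable: 79 (grid has 79 open cells total)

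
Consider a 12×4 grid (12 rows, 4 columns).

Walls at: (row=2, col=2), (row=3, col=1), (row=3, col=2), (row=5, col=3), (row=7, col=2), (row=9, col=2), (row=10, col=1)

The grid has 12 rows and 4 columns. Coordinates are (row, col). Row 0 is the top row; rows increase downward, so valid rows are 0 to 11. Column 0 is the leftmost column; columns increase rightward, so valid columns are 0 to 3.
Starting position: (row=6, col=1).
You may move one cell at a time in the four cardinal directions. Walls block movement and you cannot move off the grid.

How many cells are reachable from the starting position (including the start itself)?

Answer: Reachable cells: 41

Derivation:
BFS flood-fill from (row=6, col=1):
  Distance 0: (row=6, col=1)
  Distance 1: (row=5, col=1), (row=6, col=0), (row=6, col=2), (row=7, col=1)
  Distance 2: (row=4, col=1), (row=5, col=0), (row=5, col=2), (row=6, col=3), (row=7, col=0), (row=8, col=1)
  Distance 3: (row=4, col=0), (row=4, col=2), (row=7, col=3), (row=8, col=0), (row=8, col=2), (row=9, col=1)
  Distance 4: (row=3, col=0), (row=4, col=3), (row=8, col=3), (row=9, col=0)
  Distance 5: (row=2, col=0), (row=3, col=3), (row=9, col=3), (row=10, col=0)
  Distance 6: (row=1, col=0), (row=2, col=1), (row=2, col=3), (row=10, col=3), (row=11, col=0)
  Distance 7: (row=0, col=0), (row=1, col=1), (row=1, col=3), (row=10, col=2), (row=11, col=1), (row=11, col=3)
  Distance 8: (row=0, col=1), (row=0, col=3), (row=1, col=2), (row=11, col=2)
  Distance 9: (row=0, col=2)
Total reachable: 41 (grid has 41 open cells total)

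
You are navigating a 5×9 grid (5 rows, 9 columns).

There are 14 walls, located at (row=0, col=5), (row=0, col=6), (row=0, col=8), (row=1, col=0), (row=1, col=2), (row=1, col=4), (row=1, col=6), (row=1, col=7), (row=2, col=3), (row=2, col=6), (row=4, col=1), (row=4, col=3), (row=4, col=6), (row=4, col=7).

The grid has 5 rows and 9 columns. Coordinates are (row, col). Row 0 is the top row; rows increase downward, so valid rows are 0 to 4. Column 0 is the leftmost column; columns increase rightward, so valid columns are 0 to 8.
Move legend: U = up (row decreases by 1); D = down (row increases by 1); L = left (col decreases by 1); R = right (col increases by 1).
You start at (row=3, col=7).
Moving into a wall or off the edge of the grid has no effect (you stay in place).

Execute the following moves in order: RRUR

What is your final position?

Answer: Final position: (row=2, col=8)

Derivation:
Start: (row=3, col=7)
  R (right): (row=3, col=7) -> (row=3, col=8)
  R (right): blocked, stay at (row=3, col=8)
  U (up): (row=3, col=8) -> (row=2, col=8)
  R (right): blocked, stay at (row=2, col=8)
Final: (row=2, col=8)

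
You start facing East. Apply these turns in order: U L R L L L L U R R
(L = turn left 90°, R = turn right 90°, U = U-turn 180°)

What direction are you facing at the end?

Start: East
  U (U-turn (180°)) -> West
  L (left (90° counter-clockwise)) -> South
  R (right (90° clockwise)) -> West
  L (left (90° counter-clockwise)) -> South
  L (left (90° counter-clockwise)) -> East
  L (left (90° counter-clockwise)) -> North
  L (left (90° counter-clockwise)) -> West
  U (U-turn (180°)) -> East
  R (right (90° clockwise)) -> South
  R (right (90° clockwise)) -> West
Final: West

Answer: Final heading: West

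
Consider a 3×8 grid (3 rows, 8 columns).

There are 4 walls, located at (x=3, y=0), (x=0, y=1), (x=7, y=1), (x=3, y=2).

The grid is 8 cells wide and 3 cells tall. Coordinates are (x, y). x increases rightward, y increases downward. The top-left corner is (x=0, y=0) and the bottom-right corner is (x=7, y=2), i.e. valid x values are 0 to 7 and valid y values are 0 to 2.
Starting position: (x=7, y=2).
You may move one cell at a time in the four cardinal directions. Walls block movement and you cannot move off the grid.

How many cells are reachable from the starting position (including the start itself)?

BFS flood-fill from (x=7, y=2):
  Distance 0: (x=7, y=2)
  Distance 1: (x=6, y=2)
  Distance 2: (x=6, y=1), (x=5, y=2)
  Distance 3: (x=6, y=0), (x=5, y=1), (x=4, y=2)
  Distance 4: (x=5, y=0), (x=7, y=0), (x=4, y=1)
  Distance 5: (x=4, y=0), (x=3, y=1)
  Distance 6: (x=2, y=1)
  Distance 7: (x=2, y=0), (x=1, y=1), (x=2, y=2)
  Distance 8: (x=1, y=0), (x=1, y=2)
  Distance 9: (x=0, y=0), (x=0, y=2)
Total reachable: 20 (grid has 20 open cells total)

Answer: Reachable cells: 20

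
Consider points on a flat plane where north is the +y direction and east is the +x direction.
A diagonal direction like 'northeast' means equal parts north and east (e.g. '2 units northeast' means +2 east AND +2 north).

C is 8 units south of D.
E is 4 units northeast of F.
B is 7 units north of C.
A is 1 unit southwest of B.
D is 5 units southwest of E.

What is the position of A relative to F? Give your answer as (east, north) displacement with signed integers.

Answer: A is at (east=-2, north=-3) relative to F.

Derivation:
Place F at the origin (east=0, north=0).
  E is 4 units northeast of F: delta (east=+4, north=+4); E at (east=4, north=4).
  D is 5 units southwest of E: delta (east=-5, north=-5); D at (east=-1, north=-1).
  C is 8 units south of D: delta (east=+0, north=-8); C at (east=-1, north=-9).
  B is 7 units north of C: delta (east=+0, north=+7); B at (east=-1, north=-2).
  A is 1 unit southwest of B: delta (east=-1, north=-1); A at (east=-2, north=-3).
Therefore A relative to F: (east=-2, north=-3).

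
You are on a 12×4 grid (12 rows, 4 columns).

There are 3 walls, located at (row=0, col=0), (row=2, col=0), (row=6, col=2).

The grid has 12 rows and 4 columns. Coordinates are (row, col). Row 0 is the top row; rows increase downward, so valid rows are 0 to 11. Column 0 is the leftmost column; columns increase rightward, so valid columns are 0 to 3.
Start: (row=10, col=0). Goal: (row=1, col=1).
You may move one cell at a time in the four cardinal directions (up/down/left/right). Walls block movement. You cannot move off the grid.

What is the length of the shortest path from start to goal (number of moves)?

BFS from (row=10, col=0) until reaching (row=1, col=1):
  Distance 0: (row=10, col=0)
  Distance 1: (row=9, col=0), (row=10, col=1), (row=11, col=0)
  Distance 2: (row=8, col=0), (row=9, col=1), (row=10, col=2), (row=11, col=1)
  Distance 3: (row=7, col=0), (row=8, col=1), (row=9, col=2), (row=10, col=3), (row=11, col=2)
  Distance 4: (row=6, col=0), (row=7, col=1), (row=8, col=2), (row=9, col=3), (row=11, col=3)
  Distance 5: (row=5, col=0), (row=6, col=1), (row=7, col=2), (row=8, col=3)
  Distance 6: (row=4, col=0), (row=5, col=1), (row=7, col=3)
  Distance 7: (row=3, col=0), (row=4, col=1), (row=5, col=2), (row=6, col=3)
  Distance 8: (row=3, col=1), (row=4, col=2), (row=5, col=3)
  Distance 9: (row=2, col=1), (row=3, col=2), (row=4, col=3)
  Distance 10: (row=1, col=1), (row=2, col=2), (row=3, col=3)  <- goal reached here
One shortest path (10 moves): (row=10, col=0) -> (row=10, col=1) -> (row=9, col=1) -> (row=8, col=1) -> (row=7, col=1) -> (row=6, col=1) -> (row=5, col=1) -> (row=4, col=1) -> (row=3, col=1) -> (row=2, col=1) -> (row=1, col=1)

Answer: Shortest path length: 10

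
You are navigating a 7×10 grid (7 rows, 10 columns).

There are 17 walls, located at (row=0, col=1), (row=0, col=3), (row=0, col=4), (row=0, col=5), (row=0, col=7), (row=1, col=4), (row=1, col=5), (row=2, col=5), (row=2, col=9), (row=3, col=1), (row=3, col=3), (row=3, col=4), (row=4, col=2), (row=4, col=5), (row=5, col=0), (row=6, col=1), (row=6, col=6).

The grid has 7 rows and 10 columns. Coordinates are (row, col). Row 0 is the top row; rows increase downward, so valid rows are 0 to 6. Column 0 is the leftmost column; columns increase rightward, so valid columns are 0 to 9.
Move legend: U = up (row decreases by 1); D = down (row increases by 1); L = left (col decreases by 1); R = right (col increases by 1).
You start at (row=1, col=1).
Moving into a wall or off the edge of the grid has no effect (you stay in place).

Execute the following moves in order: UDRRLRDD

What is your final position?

Start: (row=1, col=1)
  U (up): blocked, stay at (row=1, col=1)
  D (down): (row=1, col=1) -> (row=2, col=1)
  R (right): (row=2, col=1) -> (row=2, col=2)
  R (right): (row=2, col=2) -> (row=2, col=3)
  L (left): (row=2, col=3) -> (row=2, col=2)
  R (right): (row=2, col=2) -> (row=2, col=3)
  D (down): blocked, stay at (row=2, col=3)
  D (down): blocked, stay at (row=2, col=3)
Final: (row=2, col=3)

Answer: Final position: (row=2, col=3)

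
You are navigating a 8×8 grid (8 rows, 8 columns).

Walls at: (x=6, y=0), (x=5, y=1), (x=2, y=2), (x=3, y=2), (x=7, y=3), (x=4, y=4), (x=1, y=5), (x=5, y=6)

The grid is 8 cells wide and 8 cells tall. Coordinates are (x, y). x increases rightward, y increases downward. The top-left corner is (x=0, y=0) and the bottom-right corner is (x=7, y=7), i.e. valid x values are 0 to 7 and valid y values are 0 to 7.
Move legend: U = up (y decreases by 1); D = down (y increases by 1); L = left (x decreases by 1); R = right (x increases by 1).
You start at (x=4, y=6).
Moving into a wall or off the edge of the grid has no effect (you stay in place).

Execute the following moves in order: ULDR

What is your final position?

Answer: Final position: (x=4, y=6)

Derivation:
Start: (x=4, y=6)
  U (up): (x=4, y=6) -> (x=4, y=5)
  L (left): (x=4, y=5) -> (x=3, y=5)
  D (down): (x=3, y=5) -> (x=3, y=6)
  R (right): (x=3, y=6) -> (x=4, y=6)
Final: (x=4, y=6)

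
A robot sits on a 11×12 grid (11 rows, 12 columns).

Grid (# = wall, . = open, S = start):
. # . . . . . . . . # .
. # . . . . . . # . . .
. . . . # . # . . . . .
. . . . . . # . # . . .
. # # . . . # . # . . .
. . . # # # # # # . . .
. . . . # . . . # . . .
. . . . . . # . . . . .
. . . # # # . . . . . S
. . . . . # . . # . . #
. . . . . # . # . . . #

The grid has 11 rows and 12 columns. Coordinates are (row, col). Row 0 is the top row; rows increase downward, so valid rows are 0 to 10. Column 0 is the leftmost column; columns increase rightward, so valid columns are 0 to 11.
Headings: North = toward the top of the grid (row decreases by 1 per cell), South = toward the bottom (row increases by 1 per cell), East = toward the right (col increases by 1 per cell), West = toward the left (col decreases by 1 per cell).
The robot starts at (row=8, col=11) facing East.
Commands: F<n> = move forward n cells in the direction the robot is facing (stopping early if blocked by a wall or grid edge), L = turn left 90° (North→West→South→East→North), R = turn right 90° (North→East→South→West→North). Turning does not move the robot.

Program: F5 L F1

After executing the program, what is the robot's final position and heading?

Start: (row=8, col=11), facing East
  F5: move forward 0/5 (blocked), now at (row=8, col=11)
  L: turn left, now facing North
  F1: move forward 1, now at (row=7, col=11)
Final: (row=7, col=11), facing North

Answer: Final position: (row=7, col=11), facing North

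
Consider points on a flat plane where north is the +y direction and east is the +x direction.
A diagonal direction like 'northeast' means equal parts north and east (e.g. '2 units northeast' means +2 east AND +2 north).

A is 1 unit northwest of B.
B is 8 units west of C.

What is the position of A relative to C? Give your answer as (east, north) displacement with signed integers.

Answer: A is at (east=-9, north=1) relative to C.

Derivation:
Place C at the origin (east=0, north=0).
  B is 8 units west of C: delta (east=-8, north=+0); B at (east=-8, north=0).
  A is 1 unit northwest of B: delta (east=-1, north=+1); A at (east=-9, north=1).
Therefore A relative to C: (east=-9, north=1).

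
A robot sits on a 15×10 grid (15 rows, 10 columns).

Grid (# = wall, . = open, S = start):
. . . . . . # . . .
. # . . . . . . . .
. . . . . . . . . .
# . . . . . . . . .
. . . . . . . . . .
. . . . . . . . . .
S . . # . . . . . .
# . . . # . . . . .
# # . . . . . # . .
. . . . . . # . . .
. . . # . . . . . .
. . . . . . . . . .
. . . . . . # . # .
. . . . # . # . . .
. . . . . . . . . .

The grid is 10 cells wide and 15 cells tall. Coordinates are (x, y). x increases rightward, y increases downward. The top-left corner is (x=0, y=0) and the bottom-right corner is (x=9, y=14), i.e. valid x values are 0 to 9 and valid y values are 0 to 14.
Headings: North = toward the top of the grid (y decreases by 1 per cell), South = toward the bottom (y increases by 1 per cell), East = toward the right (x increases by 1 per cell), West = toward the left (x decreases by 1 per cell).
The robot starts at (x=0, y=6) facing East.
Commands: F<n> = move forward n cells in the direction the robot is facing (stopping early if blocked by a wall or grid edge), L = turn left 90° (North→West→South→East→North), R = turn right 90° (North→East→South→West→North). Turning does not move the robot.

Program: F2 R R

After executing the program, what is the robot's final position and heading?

Start: (x=0, y=6), facing East
  F2: move forward 2, now at (x=2, y=6)
  R: turn right, now facing South
  R: turn right, now facing West
Final: (x=2, y=6), facing West

Answer: Final position: (x=2, y=6), facing West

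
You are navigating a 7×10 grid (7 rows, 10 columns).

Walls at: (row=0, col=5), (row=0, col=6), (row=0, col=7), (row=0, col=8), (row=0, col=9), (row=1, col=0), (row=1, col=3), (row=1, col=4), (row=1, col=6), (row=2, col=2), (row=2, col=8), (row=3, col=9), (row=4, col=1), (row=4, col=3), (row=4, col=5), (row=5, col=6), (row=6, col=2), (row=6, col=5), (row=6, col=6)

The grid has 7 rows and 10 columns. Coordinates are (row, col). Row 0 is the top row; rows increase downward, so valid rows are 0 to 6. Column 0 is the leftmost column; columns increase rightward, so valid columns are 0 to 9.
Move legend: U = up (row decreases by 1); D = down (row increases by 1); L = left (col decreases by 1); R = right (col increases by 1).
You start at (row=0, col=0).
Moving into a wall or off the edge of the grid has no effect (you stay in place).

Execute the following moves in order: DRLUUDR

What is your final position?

Start: (row=0, col=0)
  D (down): blocked, stay at (row=0, col=0)
  R (right): (row=0, col=0) -> (row=0, col=1)
  L (left): (row=0, col=1) -> (row=0, col=0)
  U (up): blocked, stay at (row=0, col=0)
  U (up): blocked, stay at (row=0, col=0)
  D (down): blocked, stay at (row=0, col=0)
  R (right): (row=0, col=0) -> (row=0, col=1)
Final: (row=0, col=1)

Answer: Final position: (row=0, col=1)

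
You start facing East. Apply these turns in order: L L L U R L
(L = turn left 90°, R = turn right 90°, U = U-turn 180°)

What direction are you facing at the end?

Start: East
  L (left (90° counter-clockwise)) -> North
  L (left (90° counter-clockwise)) -> West
  L (left (90° counter-clockwise)) -> South
  U (U-turn (180°)) -> North
  R (right (90° clockwise)) -> East
  L (left (90° counter-clockwise)) -> North
Final: North

Answer: Final heading: North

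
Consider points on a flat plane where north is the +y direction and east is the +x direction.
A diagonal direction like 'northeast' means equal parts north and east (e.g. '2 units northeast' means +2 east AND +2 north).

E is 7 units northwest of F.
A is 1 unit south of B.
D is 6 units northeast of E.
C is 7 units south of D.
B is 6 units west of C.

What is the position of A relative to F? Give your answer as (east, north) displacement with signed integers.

Answer: A is at (east=-7, north=5) relative to F.

Derivation:
Place F at the origin (east=0, north=0).
  E is 7 units northwest of F: delta (east=-7, north=+7); E at (east=-7, north=7).
  D is 6 units northeast of E: delta (east=+6, north=+6); D at (east=-1, north=13).
  C is 7 units south of D: delta (east=+0, north=-7); C at (east=-1, north=6).
  B is 6 units west of C: delta (east=-6, north=+0); B at (east=-7, north=6).
  A is 1 unit south of B: delta (east=+0, north=-1); A at (east=-7, north=5).
Therefore A relative to F: (east=-7, north=5).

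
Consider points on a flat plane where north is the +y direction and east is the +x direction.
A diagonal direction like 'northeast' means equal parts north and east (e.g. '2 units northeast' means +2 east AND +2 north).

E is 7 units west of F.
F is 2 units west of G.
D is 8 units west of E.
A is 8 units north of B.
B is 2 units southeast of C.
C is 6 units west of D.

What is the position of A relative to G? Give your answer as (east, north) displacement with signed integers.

Place G at the origin (east=0, north=0).
  F is 2 units west of G: delta (east=-2, north=+0); F at (east=-2, north=0).
  E is 7 units west of F: delta (east=-7, north=+0); E at (east=-9, north=0).
  D is 8 units west of E: delta (east=-8, north=+0); D at (east=-17, north=0).
  C is 6 units west of D: delta (east=-6, north=+0); C at (east=-23, north=0).
  B is 2 units southeast of C: delta (east=+2, north=-2); B at (east=-21, north=-2).
  A is 8 units north of B: delta (east=+0, north=+8); A at (east=-21, north=6).
Therefore A relative to G: (east=-21, north=6).

Answer: A is at (east=-21, north=6) relative to G.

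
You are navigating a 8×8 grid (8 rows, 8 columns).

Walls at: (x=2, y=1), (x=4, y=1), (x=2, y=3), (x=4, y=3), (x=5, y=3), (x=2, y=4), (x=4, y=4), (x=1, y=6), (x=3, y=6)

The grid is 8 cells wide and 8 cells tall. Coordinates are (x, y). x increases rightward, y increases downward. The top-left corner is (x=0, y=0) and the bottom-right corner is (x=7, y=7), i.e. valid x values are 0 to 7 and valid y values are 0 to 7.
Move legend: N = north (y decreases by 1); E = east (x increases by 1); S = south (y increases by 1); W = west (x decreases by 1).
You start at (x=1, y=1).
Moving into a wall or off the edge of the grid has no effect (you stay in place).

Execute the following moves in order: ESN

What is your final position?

Start: (x=1, y=1)
  E (east): blocked, stay at (x=1, y=1)
  S (south): (x=1, y=1) -> (x=1, y=2)
  N (north): (x=1, y=2) -> (x=1, y=1)
Final: (x=1, y=1)

Answer: Final position: (x=1, y=1)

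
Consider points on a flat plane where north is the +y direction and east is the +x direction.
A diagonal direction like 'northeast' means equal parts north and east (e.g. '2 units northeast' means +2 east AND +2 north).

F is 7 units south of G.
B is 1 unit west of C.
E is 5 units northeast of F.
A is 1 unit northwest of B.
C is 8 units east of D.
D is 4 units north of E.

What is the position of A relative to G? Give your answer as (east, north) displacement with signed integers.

Answer: A is at (east=11, north=3) relative to G.

Derivation:
Place G at the origin (east=0, north=0).
  F is 7 units south of G: delta (east=+0, north=-7); F at (east=0, north=-7).
  E is 5 units northeast of F: delta (east=+5, north=+5); E at (east=5, north=-2).
  D is 4 units north of E: delta (east=+0, north=+4); D at (east=5, north=2).
  C is 8 units east of D: delta (east=+8, north=+0); C at (east=13, north=2).
  B is 1 unit west of C: delta (east=-1, north=+0); B at (east=12, north=2).
  A is 1 unit northwest of B: delta (east=-1, north=+1); A at (east=11, north=3).
Therefore A relative to G: (east=11, north=3).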